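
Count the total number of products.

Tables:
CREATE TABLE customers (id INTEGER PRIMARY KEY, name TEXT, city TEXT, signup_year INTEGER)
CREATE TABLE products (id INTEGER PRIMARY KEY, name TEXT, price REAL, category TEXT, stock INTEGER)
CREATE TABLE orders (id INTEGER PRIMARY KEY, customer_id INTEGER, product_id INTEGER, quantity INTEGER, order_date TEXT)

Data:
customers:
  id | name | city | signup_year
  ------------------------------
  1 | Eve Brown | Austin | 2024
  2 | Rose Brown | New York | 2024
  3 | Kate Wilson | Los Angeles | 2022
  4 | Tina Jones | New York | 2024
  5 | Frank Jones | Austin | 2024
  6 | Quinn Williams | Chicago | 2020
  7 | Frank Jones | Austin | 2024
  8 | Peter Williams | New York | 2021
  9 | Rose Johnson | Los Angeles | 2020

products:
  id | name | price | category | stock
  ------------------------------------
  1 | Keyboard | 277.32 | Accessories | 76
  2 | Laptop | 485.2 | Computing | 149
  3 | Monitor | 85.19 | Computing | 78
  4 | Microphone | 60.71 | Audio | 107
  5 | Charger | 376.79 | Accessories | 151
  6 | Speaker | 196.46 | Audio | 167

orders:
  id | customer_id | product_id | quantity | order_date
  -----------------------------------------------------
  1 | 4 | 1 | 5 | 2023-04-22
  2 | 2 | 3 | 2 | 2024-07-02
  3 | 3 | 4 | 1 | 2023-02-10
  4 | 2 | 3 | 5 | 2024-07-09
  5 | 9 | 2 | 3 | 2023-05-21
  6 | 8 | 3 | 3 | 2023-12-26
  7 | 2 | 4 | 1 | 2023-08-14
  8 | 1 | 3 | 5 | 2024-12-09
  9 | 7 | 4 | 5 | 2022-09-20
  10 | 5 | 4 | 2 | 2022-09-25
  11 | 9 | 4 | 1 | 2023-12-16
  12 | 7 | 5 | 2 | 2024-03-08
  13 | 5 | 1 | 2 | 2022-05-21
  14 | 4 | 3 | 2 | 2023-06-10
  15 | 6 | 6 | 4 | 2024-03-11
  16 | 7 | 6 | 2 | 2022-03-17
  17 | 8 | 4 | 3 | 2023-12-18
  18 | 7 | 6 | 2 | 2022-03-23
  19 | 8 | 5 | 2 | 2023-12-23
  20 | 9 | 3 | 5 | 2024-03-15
SELECT COUNT(*) FROM products

Execution result:
6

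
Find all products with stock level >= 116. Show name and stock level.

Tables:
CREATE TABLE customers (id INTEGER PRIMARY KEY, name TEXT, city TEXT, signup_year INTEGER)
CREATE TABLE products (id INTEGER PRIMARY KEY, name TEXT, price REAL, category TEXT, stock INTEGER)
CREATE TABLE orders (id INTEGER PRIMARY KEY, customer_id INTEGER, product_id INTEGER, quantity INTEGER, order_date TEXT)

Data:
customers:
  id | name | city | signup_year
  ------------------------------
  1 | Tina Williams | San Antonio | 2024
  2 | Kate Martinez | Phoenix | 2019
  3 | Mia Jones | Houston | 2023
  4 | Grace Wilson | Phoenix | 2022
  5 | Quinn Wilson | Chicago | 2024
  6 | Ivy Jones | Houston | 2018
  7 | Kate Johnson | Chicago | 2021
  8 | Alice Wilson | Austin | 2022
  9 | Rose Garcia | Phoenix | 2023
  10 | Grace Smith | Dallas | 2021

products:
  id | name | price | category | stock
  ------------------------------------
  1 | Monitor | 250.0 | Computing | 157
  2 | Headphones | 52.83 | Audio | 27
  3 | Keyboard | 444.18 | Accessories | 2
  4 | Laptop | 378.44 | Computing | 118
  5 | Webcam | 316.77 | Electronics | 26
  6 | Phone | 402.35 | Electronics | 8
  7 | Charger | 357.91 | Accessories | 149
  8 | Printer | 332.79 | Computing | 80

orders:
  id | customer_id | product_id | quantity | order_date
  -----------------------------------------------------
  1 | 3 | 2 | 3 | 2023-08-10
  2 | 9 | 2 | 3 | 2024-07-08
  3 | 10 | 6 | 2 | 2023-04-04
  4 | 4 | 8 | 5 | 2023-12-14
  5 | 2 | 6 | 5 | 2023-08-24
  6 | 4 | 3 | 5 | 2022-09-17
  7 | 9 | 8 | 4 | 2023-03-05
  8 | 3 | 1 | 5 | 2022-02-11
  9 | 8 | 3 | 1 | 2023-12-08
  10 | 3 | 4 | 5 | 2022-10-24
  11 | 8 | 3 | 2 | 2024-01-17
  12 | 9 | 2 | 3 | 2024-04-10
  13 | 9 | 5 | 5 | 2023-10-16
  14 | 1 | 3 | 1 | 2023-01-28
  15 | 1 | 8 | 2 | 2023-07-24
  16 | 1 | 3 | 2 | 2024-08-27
SELECT name, stock FROM products WHERE stock >= 116

Execution result:
name | stock
Monitor | 157
Laptop | 118
Charger | 149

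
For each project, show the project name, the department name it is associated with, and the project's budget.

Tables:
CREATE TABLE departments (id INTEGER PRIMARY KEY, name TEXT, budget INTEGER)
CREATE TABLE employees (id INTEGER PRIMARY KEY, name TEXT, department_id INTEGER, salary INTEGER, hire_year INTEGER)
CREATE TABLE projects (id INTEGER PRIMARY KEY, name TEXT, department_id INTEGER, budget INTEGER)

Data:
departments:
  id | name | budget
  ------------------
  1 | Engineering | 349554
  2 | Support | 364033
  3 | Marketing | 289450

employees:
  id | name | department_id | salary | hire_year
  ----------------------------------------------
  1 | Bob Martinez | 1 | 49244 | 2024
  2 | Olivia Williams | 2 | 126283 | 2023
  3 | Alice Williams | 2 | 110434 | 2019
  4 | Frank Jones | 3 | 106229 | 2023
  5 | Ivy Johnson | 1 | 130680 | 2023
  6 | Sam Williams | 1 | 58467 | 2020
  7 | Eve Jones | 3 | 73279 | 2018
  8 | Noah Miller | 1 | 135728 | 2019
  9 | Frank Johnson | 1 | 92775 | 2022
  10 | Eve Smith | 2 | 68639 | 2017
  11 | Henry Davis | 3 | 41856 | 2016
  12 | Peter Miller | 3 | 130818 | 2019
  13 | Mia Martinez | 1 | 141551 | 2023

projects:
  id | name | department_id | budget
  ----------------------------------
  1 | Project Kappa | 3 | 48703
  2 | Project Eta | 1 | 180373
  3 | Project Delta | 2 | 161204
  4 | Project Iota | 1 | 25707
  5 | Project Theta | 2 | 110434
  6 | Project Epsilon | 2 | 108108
SELECT c.name, p.name AS department, c.budget FROM projects c JOIN departments p ON c.department_id = p.id

Execution result:
name | department | budget
Project Kappa | Marketing | 48703
Project Eta | Engineering | 180373
Project Delta | Support | 161204
Project Iota | Engineering | 25707
Project Theta | Support | 110434
Project Epsilon | Support | 108108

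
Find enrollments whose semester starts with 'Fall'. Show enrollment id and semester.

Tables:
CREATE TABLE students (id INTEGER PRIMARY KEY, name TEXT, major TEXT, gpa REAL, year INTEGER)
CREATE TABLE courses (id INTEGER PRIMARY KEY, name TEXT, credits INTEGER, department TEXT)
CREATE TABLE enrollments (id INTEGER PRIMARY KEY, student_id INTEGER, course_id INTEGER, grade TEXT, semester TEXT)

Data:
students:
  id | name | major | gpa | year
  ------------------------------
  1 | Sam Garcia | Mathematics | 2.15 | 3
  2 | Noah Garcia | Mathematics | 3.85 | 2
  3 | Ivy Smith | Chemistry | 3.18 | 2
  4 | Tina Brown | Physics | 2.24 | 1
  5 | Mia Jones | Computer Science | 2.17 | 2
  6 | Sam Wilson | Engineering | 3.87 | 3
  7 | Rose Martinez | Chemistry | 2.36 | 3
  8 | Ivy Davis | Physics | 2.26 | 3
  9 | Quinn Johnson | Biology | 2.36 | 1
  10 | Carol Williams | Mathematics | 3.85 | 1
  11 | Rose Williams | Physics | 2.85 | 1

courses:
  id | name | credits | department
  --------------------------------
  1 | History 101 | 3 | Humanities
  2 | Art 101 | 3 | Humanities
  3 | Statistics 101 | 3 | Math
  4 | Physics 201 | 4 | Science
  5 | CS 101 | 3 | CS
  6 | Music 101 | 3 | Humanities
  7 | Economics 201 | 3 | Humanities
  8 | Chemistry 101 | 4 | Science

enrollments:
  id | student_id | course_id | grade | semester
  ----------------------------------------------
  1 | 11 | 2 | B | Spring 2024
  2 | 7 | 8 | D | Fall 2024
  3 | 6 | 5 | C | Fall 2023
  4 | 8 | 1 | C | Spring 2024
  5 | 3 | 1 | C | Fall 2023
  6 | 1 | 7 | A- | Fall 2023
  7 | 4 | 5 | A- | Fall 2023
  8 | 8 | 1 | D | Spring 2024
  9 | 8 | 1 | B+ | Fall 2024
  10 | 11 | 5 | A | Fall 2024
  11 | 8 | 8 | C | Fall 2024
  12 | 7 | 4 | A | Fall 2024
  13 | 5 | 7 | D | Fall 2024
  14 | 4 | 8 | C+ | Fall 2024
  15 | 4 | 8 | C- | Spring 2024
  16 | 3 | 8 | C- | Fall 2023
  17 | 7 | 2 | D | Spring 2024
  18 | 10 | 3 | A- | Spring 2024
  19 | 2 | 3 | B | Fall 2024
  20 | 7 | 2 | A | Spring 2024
SELECT id, semester FROM enrollments WHERE semester LIKE 'Fall%'

Execution result:
id | semester
2 | Fall 2024
3 | Fall 2023
5 | Fall 2023
6 | Fall 2023
7 | Fall 2023
9 | Fall 2024
10 | Fall 2024
11 | Fall 2024
12 | Fall 2024
13 | Fall 2024
14 | Fall 2024
16 | Fall 2023
19 | Fall 2024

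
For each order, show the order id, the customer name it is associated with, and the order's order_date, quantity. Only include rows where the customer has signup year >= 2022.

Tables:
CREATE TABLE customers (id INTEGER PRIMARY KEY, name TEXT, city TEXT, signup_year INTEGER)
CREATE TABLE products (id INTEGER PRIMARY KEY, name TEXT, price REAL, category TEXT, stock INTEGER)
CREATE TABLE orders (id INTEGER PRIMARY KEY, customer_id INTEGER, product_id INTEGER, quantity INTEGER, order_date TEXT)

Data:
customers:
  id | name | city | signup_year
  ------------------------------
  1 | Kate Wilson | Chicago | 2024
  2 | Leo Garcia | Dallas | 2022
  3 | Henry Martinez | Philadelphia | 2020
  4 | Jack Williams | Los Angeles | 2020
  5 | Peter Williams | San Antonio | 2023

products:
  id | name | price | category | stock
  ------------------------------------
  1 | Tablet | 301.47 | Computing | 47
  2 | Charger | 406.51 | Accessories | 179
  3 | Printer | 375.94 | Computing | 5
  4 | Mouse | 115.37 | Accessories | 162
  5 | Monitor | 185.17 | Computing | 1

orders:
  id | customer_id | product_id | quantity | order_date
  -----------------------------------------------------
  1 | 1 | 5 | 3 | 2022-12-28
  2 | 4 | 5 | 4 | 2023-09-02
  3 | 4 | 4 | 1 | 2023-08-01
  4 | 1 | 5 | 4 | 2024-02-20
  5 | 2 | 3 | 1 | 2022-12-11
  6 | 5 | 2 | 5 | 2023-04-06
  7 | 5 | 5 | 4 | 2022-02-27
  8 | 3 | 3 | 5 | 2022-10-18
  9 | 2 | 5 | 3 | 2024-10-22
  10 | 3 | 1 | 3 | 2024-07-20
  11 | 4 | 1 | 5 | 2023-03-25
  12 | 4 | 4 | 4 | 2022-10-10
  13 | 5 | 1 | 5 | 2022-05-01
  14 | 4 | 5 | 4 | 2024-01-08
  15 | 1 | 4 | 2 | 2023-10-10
SELECT c.id, p.name AS customer, c.order_date, c.quantity FROM orders c JOIN customers p ON c.customer_id = p.id WHERE p.signup_year >= 2022

Execution result:
id | customer | order_date | quantity
1 | Kate Wilson | 2022-12-28 | 3
4 | Kate Wilson | 2024-02-20 | 4
5 | Leo Garcia | 2022-12-11 | 1
6 | Peter Williams | 2023-04-06 | 5
7 | Peter Williams | 2022-02-27 | 4
9 | Leo Garcia | 2024-10-22 | 3
13 | Peter Williams | 2022-05-01 | 5
15 | Kate Wilson | 2023-10-10 | 2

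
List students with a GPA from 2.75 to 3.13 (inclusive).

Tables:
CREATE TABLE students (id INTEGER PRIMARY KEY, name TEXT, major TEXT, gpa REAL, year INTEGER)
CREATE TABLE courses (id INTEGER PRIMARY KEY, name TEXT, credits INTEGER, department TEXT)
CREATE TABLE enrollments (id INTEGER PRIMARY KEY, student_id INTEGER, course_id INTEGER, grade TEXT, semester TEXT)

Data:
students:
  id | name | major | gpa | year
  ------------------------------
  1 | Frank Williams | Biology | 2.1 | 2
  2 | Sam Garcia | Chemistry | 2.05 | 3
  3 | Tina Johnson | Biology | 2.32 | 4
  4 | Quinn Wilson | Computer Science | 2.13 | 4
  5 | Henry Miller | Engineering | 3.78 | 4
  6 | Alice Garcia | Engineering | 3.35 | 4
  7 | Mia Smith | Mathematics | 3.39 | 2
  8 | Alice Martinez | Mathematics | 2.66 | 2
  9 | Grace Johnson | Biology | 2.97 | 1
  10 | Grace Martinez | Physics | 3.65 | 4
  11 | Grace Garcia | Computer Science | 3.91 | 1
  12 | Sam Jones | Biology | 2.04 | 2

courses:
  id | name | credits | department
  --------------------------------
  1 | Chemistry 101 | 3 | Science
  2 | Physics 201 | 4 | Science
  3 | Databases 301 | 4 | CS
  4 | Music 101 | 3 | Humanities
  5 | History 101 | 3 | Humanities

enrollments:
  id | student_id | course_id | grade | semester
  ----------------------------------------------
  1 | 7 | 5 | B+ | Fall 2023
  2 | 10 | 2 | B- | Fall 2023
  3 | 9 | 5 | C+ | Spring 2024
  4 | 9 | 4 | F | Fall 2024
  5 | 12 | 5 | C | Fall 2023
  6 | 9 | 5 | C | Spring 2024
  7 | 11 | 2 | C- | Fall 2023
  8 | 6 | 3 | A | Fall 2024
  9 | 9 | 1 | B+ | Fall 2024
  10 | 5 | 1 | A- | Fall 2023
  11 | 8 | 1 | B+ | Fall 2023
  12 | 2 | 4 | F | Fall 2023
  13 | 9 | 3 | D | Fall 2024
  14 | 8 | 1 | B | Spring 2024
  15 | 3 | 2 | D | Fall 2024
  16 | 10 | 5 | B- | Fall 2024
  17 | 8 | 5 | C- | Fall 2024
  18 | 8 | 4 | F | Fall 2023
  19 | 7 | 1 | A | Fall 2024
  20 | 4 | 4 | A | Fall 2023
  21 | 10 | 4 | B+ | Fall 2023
SELECT name, gpa FROM students WHERE gpa BETWEEN 2.75 AND 3.13

Execution result:
name | gpa
Grace Johnson | 2.97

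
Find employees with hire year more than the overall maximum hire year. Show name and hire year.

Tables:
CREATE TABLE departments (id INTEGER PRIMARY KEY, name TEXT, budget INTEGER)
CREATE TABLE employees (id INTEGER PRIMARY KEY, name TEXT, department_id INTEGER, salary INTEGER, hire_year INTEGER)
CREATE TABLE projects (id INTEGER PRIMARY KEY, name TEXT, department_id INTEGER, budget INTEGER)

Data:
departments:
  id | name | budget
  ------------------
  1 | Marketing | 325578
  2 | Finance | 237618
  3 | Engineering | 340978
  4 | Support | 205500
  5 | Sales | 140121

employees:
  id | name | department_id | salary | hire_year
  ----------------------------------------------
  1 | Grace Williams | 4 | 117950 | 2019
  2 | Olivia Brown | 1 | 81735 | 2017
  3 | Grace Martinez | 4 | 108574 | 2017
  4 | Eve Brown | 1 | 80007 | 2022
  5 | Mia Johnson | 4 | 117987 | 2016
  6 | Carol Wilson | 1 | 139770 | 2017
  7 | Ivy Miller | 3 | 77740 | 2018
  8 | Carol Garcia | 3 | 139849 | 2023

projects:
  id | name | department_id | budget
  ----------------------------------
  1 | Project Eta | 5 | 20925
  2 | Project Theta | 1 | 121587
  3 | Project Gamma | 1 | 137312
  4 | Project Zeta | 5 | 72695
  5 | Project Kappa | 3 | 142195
SELECT name, hire_year FROM employees WHERE hire_year > (SELECT MAX(hire_year) FROM employees)

Execution result:
(no rows)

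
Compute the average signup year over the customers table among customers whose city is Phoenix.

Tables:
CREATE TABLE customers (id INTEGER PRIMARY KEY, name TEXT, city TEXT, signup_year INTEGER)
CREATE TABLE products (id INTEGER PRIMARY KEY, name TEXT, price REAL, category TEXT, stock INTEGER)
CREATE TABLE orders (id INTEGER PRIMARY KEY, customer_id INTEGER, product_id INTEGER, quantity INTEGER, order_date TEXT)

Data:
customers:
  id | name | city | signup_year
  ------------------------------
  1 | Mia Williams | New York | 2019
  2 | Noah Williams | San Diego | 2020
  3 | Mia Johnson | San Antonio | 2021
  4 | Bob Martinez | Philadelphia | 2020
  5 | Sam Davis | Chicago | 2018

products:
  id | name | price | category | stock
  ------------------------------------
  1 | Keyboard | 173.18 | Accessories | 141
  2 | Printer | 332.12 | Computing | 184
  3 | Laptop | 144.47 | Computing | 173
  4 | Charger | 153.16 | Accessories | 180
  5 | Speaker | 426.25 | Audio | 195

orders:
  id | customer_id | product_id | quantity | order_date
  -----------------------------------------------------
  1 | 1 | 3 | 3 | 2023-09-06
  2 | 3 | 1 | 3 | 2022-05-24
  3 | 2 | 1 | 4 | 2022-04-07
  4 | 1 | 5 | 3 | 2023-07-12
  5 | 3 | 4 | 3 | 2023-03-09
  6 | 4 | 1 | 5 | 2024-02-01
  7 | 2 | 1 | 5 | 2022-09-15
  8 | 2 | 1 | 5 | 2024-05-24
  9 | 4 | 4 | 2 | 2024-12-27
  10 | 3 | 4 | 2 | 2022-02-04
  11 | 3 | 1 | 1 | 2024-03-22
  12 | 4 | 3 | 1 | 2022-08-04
SELECT AVG(signup_year) FROM customers WHERE city = 'Phoenix'

Execution result:
NULL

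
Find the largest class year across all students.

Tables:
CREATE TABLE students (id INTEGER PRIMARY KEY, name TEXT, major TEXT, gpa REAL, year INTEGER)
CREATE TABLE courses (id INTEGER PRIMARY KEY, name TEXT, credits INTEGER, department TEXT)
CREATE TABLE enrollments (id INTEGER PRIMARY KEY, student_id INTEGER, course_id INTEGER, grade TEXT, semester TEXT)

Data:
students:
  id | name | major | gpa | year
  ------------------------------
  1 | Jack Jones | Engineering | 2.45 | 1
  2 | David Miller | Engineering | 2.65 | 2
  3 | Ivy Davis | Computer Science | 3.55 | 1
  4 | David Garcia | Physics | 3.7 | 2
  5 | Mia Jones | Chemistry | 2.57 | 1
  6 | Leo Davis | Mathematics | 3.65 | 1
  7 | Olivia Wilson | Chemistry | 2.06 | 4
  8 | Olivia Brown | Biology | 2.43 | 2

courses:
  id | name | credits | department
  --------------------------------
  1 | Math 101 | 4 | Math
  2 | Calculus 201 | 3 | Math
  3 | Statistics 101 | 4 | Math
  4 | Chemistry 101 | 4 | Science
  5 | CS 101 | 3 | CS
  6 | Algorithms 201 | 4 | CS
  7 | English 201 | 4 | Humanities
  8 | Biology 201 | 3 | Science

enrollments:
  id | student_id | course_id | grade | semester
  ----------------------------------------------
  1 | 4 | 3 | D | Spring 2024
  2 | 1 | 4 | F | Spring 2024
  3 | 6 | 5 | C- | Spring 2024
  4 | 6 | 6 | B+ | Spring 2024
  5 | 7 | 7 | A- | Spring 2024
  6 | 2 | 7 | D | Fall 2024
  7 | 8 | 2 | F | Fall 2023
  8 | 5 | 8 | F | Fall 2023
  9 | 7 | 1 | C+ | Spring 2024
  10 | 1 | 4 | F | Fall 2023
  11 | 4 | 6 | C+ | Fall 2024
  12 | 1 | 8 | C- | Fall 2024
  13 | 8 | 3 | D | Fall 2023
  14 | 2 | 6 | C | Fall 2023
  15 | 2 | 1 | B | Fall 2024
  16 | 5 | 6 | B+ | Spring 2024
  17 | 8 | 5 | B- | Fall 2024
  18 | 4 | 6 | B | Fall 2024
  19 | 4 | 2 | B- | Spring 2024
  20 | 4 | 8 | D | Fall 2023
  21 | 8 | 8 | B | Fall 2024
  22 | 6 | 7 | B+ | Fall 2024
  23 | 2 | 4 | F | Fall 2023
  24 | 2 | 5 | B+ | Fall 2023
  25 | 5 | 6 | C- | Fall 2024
SELECT MAX(year) FROM students

Execution result:
4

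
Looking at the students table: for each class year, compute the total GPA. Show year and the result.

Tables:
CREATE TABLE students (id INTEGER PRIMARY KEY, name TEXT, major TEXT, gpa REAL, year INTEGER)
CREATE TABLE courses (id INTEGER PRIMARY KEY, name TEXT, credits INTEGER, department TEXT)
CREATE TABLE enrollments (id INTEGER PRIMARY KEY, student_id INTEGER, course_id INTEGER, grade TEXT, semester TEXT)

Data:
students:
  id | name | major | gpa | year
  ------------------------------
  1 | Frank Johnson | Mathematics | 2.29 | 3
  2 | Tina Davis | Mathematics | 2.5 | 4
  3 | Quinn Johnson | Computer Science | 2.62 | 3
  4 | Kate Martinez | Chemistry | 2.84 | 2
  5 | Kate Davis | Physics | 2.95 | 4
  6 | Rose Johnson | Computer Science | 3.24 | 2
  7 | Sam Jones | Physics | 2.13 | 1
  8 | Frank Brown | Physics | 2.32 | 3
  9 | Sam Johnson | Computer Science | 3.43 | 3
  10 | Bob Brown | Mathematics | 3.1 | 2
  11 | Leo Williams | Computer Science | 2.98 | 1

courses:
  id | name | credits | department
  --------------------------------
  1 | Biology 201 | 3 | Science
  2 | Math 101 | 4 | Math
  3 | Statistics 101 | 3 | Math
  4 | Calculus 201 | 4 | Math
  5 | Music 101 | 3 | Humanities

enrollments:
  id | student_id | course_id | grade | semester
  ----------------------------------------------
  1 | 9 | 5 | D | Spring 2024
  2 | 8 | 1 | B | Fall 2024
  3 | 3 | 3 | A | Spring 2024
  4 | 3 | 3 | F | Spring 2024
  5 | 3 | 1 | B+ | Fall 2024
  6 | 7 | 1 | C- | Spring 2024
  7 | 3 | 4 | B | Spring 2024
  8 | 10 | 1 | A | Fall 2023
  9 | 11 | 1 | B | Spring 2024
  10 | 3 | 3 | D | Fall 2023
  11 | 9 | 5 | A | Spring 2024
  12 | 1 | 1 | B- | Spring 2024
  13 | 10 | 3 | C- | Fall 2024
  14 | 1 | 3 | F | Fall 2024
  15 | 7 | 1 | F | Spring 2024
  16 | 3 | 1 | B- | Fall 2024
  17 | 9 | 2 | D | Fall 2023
SELECT year, SUM(gpa) AS sum_gpa FROM students GROUP BY year

Execution result:
year | sum_gpa
1 | 5.11
2 | 9.18
3 | 10.66
4 | 5.45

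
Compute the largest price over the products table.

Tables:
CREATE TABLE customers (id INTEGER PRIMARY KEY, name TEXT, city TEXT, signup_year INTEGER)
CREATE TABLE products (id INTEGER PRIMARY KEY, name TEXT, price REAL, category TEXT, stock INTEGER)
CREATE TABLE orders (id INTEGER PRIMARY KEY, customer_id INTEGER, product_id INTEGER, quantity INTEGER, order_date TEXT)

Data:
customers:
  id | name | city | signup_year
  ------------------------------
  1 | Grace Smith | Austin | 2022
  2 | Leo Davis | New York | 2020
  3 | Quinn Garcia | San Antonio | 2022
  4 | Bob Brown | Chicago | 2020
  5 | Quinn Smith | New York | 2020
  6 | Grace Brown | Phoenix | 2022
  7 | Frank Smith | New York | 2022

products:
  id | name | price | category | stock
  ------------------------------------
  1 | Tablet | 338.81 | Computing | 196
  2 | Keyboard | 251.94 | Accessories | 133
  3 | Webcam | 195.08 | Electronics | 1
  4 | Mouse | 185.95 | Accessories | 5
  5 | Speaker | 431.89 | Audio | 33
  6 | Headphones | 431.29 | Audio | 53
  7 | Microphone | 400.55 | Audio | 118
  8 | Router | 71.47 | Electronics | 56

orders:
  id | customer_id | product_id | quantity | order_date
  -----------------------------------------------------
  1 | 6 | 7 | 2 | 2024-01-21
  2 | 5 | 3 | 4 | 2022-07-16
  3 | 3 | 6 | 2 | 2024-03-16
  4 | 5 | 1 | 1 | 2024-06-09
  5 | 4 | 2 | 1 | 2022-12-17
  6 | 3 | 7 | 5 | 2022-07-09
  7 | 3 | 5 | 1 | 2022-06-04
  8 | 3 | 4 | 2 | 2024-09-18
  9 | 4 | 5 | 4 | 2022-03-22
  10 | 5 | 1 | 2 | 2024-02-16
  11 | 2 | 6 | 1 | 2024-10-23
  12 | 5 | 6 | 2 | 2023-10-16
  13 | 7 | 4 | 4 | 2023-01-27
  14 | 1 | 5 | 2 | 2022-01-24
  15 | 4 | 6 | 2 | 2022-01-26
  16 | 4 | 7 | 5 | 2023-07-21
SELECT MAX(price) FROM products

Execution result:
431.89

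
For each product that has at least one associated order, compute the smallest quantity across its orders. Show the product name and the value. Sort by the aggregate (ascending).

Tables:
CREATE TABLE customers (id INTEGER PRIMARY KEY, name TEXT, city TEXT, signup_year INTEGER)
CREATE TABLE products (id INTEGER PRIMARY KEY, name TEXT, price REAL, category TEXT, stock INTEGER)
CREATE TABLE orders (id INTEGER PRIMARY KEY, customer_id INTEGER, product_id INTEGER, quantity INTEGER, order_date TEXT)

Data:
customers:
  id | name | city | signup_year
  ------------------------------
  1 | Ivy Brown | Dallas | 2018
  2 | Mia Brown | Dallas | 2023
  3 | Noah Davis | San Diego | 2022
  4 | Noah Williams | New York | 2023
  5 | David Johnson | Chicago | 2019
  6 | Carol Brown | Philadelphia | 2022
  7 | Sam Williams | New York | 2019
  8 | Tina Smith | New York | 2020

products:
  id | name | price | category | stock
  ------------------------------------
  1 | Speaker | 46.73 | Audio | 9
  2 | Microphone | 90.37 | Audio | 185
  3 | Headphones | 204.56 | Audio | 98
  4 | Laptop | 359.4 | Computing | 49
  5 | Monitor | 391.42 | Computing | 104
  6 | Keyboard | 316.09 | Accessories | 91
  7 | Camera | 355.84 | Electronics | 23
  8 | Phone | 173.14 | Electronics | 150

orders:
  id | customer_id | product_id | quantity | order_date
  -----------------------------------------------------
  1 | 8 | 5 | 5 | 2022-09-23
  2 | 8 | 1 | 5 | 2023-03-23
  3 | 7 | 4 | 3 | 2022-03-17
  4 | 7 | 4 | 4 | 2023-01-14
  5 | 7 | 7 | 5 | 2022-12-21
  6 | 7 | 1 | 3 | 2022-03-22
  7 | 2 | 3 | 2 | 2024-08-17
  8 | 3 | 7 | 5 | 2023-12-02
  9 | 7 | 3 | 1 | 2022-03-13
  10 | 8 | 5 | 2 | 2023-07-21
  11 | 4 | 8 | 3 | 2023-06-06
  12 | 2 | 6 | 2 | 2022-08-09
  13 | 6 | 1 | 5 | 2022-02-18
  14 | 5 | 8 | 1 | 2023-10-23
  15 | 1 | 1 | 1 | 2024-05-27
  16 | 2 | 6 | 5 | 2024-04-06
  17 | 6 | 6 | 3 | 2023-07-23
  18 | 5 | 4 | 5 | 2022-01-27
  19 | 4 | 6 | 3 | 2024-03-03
SELECT p.name, MIN(c.quantity) AS min_quantity FROM orders c JOIN products p ON c.product_id = p.id GROUP BY p.id, p.name ORDER BY min_quantity ASC

Execution result:
name | min_quantity
Speaker | 1
Headphones | 1
Phone | 1
Monitor | 2
Keyboard | 2
Laptop | 3
Camera | 5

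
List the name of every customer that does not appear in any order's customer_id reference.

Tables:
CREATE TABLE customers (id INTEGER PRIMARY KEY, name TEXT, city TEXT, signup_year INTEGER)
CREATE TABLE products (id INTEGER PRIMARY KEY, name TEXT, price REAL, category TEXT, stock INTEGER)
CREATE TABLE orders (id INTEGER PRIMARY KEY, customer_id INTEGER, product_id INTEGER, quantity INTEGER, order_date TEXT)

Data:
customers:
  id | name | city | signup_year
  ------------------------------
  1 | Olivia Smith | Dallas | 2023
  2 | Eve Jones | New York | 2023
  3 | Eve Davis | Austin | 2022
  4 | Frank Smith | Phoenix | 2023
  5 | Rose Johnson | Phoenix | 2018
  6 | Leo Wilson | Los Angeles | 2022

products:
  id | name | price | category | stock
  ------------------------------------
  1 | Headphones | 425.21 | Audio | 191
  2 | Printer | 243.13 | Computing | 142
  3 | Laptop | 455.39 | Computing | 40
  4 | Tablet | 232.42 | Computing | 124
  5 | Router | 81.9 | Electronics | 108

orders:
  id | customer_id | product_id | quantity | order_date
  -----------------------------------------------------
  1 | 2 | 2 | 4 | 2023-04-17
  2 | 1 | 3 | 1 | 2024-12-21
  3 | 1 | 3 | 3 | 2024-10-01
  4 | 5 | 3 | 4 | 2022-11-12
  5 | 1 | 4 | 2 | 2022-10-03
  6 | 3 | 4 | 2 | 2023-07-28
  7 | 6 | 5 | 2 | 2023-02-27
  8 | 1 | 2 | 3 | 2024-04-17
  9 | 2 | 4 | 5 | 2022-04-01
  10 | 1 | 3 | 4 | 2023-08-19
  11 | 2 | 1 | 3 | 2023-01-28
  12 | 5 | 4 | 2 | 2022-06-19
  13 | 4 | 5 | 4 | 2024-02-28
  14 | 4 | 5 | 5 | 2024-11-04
SELECT p.name FROM customers p LEFT JOIN orders c ON c.customer_id = p.id WHERE c.id IS NULL

Execution result:
(no rows)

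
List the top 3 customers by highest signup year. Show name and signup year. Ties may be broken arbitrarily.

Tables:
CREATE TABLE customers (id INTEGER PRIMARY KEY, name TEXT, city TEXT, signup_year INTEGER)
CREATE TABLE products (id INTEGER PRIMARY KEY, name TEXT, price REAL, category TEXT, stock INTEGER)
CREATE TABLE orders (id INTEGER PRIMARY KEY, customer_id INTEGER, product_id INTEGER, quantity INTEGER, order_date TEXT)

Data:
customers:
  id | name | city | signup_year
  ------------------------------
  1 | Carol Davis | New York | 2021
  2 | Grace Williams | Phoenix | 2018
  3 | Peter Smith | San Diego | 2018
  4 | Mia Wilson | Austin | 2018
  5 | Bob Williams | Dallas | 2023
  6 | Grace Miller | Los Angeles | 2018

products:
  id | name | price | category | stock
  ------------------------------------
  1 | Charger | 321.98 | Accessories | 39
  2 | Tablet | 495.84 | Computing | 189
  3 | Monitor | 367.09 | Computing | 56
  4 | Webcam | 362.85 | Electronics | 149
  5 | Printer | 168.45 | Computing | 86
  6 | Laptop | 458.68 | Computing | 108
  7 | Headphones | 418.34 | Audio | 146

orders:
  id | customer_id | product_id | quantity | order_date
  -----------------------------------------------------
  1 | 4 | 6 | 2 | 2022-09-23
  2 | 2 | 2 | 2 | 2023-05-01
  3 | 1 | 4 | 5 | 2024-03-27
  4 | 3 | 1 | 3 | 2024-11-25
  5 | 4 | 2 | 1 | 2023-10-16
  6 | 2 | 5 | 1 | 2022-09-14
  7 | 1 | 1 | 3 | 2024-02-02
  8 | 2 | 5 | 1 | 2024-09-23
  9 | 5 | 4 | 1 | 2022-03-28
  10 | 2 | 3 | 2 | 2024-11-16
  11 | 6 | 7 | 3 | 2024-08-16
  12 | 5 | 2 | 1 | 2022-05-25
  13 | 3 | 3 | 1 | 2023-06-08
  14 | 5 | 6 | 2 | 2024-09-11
SELECT name, signup_year FROM customers ORDER BY signup_year DESC LIMIT 3

Execution result:
name | signup_year
Bob Williams | 2023
Carol Davis | 2021
Grace Williams | 2018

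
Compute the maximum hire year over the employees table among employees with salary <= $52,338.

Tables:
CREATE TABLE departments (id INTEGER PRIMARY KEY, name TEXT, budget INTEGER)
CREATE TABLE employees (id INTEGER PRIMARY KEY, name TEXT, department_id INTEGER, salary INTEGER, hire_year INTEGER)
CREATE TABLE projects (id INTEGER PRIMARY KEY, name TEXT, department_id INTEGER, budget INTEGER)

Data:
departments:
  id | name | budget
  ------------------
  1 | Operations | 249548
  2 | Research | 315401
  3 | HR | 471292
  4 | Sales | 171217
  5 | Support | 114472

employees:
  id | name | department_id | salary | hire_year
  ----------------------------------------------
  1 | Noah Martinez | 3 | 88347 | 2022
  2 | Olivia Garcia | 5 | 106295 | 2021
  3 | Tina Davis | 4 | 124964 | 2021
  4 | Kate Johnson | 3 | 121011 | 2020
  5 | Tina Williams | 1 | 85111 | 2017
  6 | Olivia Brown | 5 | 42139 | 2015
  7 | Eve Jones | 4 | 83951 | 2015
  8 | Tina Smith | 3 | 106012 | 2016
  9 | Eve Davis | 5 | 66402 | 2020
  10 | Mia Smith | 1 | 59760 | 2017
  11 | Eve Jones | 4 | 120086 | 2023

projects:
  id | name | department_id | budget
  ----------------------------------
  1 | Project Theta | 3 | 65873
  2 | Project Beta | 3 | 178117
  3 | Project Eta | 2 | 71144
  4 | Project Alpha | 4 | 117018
SELECT MAX(hire_year) FROM employees WHERE salary <= 52338

Execution result:
2015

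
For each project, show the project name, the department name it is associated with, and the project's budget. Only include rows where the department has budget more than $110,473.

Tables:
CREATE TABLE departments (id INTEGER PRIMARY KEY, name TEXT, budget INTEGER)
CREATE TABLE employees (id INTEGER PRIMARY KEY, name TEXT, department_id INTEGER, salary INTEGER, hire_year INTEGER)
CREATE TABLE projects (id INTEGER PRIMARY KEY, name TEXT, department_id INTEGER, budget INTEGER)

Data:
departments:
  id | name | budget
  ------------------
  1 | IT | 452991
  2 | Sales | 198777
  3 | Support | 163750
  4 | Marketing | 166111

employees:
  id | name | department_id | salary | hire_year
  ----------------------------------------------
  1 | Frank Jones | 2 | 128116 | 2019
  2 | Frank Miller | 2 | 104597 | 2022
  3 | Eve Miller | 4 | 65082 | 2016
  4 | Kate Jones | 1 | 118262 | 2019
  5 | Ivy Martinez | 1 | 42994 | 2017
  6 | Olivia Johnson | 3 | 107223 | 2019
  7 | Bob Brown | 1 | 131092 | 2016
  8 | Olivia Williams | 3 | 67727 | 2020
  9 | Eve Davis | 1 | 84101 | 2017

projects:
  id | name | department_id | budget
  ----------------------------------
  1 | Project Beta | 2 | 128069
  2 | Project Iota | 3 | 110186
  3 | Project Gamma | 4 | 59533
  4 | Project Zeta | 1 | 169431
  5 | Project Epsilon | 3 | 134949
SELECT c.name, p.name AS department, c.budget FROM projects c JOIN departments p ON c.department_id = p.id WHERE p.budget > 110473

Execution result:
name | department | budget
Project Beta | Sales | 128069
Project Iota | Support | 110186
Project Gamma | Marketing | 59533
Project Zeta | IT | 169431
Project Epsilon | Support | 134949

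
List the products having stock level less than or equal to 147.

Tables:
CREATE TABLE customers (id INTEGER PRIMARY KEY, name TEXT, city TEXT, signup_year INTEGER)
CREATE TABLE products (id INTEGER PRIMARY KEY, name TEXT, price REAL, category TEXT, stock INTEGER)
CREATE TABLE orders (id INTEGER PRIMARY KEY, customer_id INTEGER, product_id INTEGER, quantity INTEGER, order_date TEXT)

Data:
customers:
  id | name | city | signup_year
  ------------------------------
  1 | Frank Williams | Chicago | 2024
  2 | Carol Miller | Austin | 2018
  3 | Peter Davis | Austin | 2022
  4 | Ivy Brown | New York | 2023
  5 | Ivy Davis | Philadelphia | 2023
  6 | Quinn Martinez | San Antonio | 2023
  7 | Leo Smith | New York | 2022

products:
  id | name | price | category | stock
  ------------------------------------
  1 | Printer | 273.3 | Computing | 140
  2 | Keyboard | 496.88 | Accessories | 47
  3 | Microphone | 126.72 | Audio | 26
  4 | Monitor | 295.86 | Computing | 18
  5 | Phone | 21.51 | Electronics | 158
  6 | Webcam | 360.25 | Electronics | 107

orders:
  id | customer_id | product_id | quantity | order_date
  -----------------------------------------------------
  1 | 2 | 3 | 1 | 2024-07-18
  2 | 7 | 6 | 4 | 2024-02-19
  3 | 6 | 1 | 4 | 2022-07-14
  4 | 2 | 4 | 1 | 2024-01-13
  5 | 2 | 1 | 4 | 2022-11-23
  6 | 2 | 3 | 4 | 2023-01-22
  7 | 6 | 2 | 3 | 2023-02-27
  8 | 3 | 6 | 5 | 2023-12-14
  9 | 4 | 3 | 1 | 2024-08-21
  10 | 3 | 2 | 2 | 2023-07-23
SELECT name, stock FROM products WHERE stock <= 147

Execution result:
name | stock
Printer | 140
Keyboard | 47
Microphone | 26
Monitor | 18
Webcam | 107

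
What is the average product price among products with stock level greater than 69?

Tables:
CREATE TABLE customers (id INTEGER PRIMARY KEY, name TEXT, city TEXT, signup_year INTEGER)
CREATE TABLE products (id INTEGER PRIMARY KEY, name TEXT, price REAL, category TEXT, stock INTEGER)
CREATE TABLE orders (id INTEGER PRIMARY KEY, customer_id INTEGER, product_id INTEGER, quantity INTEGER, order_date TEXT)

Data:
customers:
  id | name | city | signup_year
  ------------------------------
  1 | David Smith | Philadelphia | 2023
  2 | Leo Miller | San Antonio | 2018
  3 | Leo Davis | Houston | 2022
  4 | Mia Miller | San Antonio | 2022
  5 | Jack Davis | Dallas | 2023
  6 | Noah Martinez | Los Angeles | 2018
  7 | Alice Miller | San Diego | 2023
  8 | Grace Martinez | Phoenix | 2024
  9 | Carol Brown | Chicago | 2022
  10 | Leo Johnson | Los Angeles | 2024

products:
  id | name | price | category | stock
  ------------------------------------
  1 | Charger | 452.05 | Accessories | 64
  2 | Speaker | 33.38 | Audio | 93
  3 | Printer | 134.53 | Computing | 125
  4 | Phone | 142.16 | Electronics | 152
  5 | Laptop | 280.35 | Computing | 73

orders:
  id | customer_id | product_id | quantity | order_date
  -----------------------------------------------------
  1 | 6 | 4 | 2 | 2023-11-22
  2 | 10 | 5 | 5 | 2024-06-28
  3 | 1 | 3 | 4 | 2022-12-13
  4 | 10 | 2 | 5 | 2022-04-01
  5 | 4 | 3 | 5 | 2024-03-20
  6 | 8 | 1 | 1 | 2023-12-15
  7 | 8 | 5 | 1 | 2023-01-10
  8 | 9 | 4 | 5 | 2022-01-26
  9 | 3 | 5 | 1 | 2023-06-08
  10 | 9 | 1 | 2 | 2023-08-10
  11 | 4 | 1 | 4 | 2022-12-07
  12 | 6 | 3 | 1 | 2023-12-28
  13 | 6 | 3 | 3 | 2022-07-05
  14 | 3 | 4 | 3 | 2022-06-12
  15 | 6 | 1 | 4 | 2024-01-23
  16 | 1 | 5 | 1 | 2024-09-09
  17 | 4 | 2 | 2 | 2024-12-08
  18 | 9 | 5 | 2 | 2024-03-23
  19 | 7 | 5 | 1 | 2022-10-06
SELECT AVG(price) FROM products WHERE stock > 69

Execution result:
147.61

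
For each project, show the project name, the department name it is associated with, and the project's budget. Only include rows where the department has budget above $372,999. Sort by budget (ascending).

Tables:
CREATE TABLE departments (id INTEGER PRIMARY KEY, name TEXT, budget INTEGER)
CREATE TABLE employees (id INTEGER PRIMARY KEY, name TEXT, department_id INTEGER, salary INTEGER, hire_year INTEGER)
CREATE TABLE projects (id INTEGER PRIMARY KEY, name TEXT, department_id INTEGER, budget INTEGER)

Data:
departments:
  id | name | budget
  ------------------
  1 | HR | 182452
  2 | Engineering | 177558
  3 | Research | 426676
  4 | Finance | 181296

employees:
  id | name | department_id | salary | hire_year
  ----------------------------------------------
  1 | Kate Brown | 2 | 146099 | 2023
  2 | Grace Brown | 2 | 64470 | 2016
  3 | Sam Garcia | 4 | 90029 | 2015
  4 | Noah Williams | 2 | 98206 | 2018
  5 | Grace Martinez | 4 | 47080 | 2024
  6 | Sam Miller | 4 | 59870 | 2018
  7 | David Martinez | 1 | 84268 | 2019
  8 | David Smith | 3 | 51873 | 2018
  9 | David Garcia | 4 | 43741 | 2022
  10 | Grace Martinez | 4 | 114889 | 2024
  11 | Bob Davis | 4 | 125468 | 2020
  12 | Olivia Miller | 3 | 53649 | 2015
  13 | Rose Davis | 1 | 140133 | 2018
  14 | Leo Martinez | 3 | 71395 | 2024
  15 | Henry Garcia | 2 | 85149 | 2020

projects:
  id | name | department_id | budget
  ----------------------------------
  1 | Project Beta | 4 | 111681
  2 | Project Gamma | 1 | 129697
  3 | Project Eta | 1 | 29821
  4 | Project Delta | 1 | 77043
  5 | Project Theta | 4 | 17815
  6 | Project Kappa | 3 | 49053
SELECT c.name, p.name AS department, c.budget FROM projects c JOIN departments p ON c.department_id = p.id WHERE p.budget > 372999 ORDER BY c.budget ASC

Execution result:
name | department | budget
Project Kappa | Research | 49053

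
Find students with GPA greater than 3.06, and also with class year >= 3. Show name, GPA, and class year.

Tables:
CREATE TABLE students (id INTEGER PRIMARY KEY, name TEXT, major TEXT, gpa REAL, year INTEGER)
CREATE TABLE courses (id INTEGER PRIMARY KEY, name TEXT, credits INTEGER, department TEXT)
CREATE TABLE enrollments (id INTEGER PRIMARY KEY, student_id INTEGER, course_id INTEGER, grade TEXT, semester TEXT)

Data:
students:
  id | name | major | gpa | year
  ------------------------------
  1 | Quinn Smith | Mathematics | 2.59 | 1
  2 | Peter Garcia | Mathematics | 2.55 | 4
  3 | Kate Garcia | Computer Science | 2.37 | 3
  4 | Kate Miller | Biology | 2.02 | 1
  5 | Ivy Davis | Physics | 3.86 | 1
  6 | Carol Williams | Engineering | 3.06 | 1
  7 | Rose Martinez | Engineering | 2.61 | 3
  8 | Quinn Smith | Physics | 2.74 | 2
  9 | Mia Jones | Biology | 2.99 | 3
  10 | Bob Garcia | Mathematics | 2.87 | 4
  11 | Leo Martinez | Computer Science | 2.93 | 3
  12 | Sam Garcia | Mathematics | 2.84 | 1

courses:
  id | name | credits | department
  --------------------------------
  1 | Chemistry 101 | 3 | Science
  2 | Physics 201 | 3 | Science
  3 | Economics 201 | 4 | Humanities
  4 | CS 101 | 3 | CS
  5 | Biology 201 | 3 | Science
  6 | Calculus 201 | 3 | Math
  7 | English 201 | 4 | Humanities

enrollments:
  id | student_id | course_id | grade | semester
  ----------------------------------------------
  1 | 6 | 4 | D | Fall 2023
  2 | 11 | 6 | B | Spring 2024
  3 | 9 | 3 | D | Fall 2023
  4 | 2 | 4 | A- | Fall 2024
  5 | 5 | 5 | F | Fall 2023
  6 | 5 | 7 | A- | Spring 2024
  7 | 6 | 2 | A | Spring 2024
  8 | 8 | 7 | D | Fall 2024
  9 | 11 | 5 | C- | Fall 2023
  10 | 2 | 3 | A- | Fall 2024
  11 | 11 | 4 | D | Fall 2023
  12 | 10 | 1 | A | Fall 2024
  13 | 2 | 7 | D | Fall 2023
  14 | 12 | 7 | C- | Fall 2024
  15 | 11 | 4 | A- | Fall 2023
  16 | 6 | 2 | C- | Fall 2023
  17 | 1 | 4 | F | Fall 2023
SELECT name, gpa, year FROM students WHERE gpa > 3.06 AND year >= 3

Execution result:
(no rows)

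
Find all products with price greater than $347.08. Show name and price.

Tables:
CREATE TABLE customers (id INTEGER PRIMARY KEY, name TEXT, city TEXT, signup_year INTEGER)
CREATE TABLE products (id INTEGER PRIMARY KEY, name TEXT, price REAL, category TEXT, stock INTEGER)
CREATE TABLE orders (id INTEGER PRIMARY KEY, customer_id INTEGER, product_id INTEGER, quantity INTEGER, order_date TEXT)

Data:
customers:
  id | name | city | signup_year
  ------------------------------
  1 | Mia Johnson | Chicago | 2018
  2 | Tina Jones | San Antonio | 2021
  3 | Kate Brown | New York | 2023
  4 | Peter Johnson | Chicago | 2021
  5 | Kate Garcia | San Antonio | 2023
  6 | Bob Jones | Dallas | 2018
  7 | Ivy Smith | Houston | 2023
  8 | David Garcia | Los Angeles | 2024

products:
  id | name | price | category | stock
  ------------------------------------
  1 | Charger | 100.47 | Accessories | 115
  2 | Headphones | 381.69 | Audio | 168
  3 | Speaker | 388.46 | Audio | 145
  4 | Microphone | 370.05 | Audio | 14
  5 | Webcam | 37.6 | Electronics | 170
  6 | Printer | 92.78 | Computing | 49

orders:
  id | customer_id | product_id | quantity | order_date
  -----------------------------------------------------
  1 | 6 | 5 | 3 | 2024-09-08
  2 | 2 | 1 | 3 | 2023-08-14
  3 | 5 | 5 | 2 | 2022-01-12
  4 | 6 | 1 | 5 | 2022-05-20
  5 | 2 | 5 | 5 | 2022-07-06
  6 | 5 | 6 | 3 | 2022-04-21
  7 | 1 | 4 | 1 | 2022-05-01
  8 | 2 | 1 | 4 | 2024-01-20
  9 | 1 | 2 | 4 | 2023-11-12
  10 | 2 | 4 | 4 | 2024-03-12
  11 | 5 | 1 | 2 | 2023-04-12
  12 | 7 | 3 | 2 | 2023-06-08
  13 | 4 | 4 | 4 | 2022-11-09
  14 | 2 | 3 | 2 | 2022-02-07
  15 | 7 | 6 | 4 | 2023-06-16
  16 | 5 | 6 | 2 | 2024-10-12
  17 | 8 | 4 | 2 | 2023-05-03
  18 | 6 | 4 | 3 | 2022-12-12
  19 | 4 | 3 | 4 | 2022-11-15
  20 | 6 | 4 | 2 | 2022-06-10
SELECT name, price FROM products WHERE price > 347.08

Execution result:
name | price
Headphones | 381.69
Speaker | 388.46
Microphone | 370.05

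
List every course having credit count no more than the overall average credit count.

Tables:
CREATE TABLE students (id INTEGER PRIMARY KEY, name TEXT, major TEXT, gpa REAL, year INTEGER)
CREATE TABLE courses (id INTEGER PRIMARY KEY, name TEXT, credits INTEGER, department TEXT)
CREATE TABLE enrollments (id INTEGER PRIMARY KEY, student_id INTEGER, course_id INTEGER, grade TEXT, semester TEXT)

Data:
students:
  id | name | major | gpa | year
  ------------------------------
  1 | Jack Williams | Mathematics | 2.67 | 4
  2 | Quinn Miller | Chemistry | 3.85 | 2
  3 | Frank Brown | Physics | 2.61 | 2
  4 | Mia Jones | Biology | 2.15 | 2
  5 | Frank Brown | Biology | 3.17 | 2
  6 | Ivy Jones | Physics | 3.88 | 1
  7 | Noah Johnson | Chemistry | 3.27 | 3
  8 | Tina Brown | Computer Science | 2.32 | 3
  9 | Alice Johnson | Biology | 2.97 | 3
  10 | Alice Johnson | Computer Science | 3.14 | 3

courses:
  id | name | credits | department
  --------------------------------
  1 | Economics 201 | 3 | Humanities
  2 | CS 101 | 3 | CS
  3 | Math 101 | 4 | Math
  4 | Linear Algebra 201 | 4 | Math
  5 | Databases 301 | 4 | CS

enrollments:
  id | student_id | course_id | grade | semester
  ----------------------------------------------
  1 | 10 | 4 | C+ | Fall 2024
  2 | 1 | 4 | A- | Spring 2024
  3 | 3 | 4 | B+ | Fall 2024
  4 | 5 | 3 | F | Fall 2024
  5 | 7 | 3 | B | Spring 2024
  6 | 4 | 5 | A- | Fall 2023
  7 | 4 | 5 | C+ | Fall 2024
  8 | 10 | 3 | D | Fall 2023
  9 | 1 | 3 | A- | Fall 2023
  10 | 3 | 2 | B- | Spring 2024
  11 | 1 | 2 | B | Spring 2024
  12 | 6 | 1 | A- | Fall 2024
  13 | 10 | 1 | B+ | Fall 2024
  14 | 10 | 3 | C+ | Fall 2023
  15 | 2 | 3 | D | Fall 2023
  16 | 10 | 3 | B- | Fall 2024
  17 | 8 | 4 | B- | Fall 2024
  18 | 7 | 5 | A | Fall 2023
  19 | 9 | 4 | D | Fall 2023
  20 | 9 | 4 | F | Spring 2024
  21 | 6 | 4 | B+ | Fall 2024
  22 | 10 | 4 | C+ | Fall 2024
SELECT name, credits FROM courses WHERE credits <= (SELECT AVG(credits) FROM courses)

Execution result:
name | credits
Economics 201 | 3
CS 101 | 3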